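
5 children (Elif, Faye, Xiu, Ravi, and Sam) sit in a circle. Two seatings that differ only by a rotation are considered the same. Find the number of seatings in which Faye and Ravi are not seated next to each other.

12

All circular seatings of 5 people number (4)! = 24.
Those with Faye next to Ravi: fuse the pair into one unit and seat 4 units around a circle — 2·(3)! = 12.
Subtracting, 24 − 12 = 12.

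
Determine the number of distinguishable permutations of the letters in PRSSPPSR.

560

Letter multiplicities in PRSSPPSR: P×3, R×2, S×3.
Dividing 8! = 40320 by 3!·3!·2! = 72 for the repeated letters gives 560.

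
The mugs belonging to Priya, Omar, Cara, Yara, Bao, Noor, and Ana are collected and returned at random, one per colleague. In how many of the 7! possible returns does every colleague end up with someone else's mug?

1854

Let Aᵢ be the assignments in which colleague i gets their own mug. We want the size of the complement of A₁∪…∪A_7.
By inclusion–exclusion this is Σ_{j=0}^{7} (−1)^j C(7,j)·(7−j)!.
Computing: 5040 − 5040 + 2520 − 840 + 210 − 42 + 7 − 1 = 1854.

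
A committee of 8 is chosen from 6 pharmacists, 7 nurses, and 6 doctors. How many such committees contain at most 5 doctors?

75504

Split by how many doctors are chosen (0 through 5).
Sum: C(6,0)·C(13,8) + C(6,1)·C(13,7) + C(6,2)·C(13,6) + C(6,3)·C(13,5) + C(6,4)·C(13,4) + C(6,5)·C(13,3) = 1287 + 10296 + 25740 + 25740 + 10725 + 1716 = 75504.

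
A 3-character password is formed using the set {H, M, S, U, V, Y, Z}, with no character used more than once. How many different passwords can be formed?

This is a permutation of 3 out of 7: P(7,3) = 7!/4!.
7 × 6 × 5 = 210.

210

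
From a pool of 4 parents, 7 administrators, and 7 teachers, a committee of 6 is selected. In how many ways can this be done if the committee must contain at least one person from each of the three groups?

14651

Total 6-person selections from all 18: C(18,6) = 18564.
Selections missing a whole group: no parents → C(14,6) = 3003; no administrators → C(11,6) = 462; no teachers → C(11,6) = 462.
Add back selections omitting two groups (i.e. drawn from a single group): C(4,6) + C(7,6) + C(7,6) = 14.
By inclusion–exclusion: 18564 − 3927 + 14 = 14651.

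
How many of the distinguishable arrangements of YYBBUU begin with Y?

With the first slot taken by Y, it remains to arrange the other 5 letters (YBBUU).
Those 5 letters have B appearing twice and U appearing twice, giving (5)!/(2!·2!) = 30.

30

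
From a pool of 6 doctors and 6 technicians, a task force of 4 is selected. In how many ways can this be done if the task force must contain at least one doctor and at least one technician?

Total 4-person selections from all 12: C(12,4) = 495.
Selections missing a whole group: no doctors → C(6,4) = 15; no technicians → C(6,4) = 15.
Both groups omitted at once is impossible, so 495 − 30 = 465.

465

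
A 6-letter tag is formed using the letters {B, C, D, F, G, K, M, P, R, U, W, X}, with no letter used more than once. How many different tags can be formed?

665280

Choose and order 6 of the 12 symbols: the first letter has 12 options, the next 11, and so on down to 7.
12 × 11 × 10 × 9 × 8 × 7 = 665280.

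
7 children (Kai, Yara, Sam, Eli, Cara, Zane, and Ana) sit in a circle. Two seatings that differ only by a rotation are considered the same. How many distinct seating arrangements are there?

Around a circle, 7 distinct people have 7!/7 = (6)! = 720 rotationally distinct seatings.

720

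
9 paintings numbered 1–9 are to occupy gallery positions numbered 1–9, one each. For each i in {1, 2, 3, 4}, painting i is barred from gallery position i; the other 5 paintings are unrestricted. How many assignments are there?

Let Aᵢ (for 1 ≤ i ≤ 4) be the placements that put painting i in its forbidden gallery position. Any j of these fix j positions, leaving (9−j)! ways to fill the rest, and there are C(4,j) ways to pick which j.
By inclusion–exclusion, the number of valid placements is Σ_{j=0}^{4} (−1)^j C(4,j)·(9−j)!.
Computing: 362880 − 161280 + 30240 − 2880 + 120 = 229080.

229080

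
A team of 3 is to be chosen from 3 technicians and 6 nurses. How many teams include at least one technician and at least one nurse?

With no constraint there are C(9,3) = 84 possible selections.
Subtract selections that omit an entire group: no technicians → C(6,3) = 20; no nurses → C(3,3) = 1.
Both groups omitted at once is impossible, so 84 − 21 = 63.

63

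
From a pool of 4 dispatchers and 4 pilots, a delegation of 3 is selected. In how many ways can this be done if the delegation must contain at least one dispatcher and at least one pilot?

With no constraint there are C(8,3) = 56 possible selections.
Subtract selections that omit an entire group: no dispatchers → C(4,3) = 4; no pilots → C(4,3) = 4.
Both groups omitted at once is impossible, so 56 − 8 = 48.

48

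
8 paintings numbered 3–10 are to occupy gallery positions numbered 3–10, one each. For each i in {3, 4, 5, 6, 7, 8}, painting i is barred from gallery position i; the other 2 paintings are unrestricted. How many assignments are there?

Let Aᵢ (for 3 ≤ i ≤ 8) be the placements that put painting i in its forbidden gallery position. Any j of these fix j positions, leaving (8−j)! ways to fill the rest, and there are C(6,j) ways to pick which j.
By inclusion–exclusion, the number of valid placements is Σ_{j=0}^{6} (−1)^j C(6,j)·(8−j)!.
Computing: 40320 − 30240 + 10800 − 2400 + 360 − 36 + 2 = 18806.

18806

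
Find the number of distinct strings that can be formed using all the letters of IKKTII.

Letter multiplicities in IKKTII: I×3, K×2, T×1.
The number of distinct arrangements is 6!/(3!·2!) = 720/12 = 60.

60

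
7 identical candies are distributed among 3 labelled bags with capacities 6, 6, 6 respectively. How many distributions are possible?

Ignoring the caps, the number of non-negative solutions to x_1+…+x_3 = 7 is C(9,2) = 36.
Subtract solutions that violate a single cap (substitute x_i' = x_i − (cap_i+1)): x_1 ≥ 7 gives C(2,2) = 1; x_2 ≥ 7 gives C(2,2) = 1; x_3 ≥ 7 gives C(2,2) = 1. Together 3.
No two caps can be exceeded simultaneously, so the pair terms are all 0.
By inclusion–exclusion the count is 36 − 3 + 0 = 33.

33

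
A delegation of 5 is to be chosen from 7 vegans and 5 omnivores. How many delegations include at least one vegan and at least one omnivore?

770

Total 5-person selections from all 12: C(12,5) = 792.
Selections missing a whole group: no vegans → C(5,5) = 1; no omnivores → C(7,5) = 21.
Both groups omitted at once is impossible, so 792 − 22 = 770.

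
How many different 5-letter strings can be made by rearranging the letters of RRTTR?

10

The 5 letters of RRTTR have repeats: R appearing 3 times and T appearing twice.
Dividing 5! = 120 by 3!·2! = 12 for the repeated letters gives 10.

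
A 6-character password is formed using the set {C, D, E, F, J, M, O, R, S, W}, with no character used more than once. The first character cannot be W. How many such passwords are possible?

136080

The first character has 10−1 = 9 choices (anything except W).
The remaining 5 characters are filled from the other 9 symbols without repetition: 9 × 8 × 7 × 6 × 5 = 15120.
Total: 9 × 15120 = 136080.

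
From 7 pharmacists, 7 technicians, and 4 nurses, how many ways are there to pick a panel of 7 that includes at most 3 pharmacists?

24816

Split by how many pharmacists are chosen (0 through 3).
Sum: C(7,0)·C(11,7) + C(7,1)·C(11,6) + C(7,2)·C(11,5) + C(7,3)·C(11,4) = 330 + 3234 + 9702 + 11550 = 24816.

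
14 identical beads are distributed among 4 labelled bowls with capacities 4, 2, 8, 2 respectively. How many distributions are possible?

Without the upper bounds there are C(17,3) = 680 ways to split 14 among 4 bowls.
Subtract solutions that violate a single cap (substitute x_i' = x_i − (cap_i+1)): x_1 ≥ 5 gives C(12,3) = 220; x_2 ≥ 3 gives C(14,3) = 364; x_3 ≥ 9 gives C(8,3) = 56; x_4 ≥ 3 gives C(14,3) = 364. Together 1004.
Add back pairs where two caps are both exceeded: 84 + 1 + 84 + 10 + 165 + 10 = 354.
Subtract triples: 0 + 20 + 0 + 0 = 20.
By inclusion–exclusion the count is 680 − 1004 + 354 − 20 = 10.

10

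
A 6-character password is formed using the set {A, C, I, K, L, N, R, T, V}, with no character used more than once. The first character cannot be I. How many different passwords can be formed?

The first character has 9−1 = 8 choices (anything except I).
The remaining 5 characters are filled from the other 8 symbols without repetition: 8 × 7 × 6 × 5 × 4 = 6720.
Total: 8 × 6720 = 53760.

53760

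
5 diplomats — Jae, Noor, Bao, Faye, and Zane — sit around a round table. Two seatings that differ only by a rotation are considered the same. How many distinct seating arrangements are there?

Fix one person's seat to break rotational symmetry; the remaining 4 people can be arranged in (4)! = 24 ways.

24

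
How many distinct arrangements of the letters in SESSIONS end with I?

Fix I in the last position and arrange the remaining 7 letters.
Those 7 letters have S appearing 4 times, giving (7)!/(4!) = 210.

210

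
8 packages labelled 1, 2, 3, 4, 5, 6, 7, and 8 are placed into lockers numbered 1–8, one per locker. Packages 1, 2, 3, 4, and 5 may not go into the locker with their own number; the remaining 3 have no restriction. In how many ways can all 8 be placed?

Let Aᵢ (for 1 ≤ i ≤ 5) be the placements that put package i in its forbidden locker. Any j of these fix j positions, leaving (8−j)! ways to fill the rest, and there are C(5,j) ways to pick which j.
By inclusion–exclusion, the number of valid placements is Σ_{j=0}^{5} (−1)^j C(5,j)·(8−j)!.
Computing: 40320 − 25200 + 7200 − 1200 + 120 − 6 = 21234.

21234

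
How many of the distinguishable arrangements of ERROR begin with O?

4

Fix O in the first position and arrange the remaining 4 letters.
Those 4 letters have R appearing 3 times, giving (4)!/(3!) = 4.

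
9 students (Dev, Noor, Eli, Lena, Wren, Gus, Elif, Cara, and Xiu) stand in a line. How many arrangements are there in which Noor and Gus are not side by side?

Of the 9! = 362880 arrangements, those with Noor and Gus adjacent number 2 × 8! = 80640 (treat the pair as a block with 2 internal orders).
Complementary counting: 362880 − 80640 = 282240.

282240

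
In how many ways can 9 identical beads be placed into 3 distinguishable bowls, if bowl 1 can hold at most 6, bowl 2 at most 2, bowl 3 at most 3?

6

Without the upper bounds there are C(11,2) = 55 ways to split 9 among 3 bowls.
Subtract solutions that violate a single cap (substitute x_i' = x_i − (cap_i+1)): x_1 ≥ 7 gives C(4,2) = 6; x_2 ≥ 3 gives C(8,2) = 28; x_3 ≥ 4 gives C(7,2) = 21. Together 55.
Add back pairs where two caps are both exceeded: 0 + 0 + 6 = 6.
By inclusion–exclusion the count is 55 − 55 + 6 = 6.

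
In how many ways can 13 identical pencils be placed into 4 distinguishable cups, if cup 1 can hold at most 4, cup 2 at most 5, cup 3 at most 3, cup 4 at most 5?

34

Ignoring the caps, the number of non-negative solutions to x_1+…+x_4 = 13 is C(16,3) = 560.
Subtract solutions that violate a single cap (substitute x_i' = x_i − (cap_i+1)): x_1 ≥ 5 gives C(11,3) = 165; x_2 ≥ 6 gives C(10,3) = 120; x_3 ≥ 4 gives C(12,3) = 220; x_4 ≥ 6 gives C(10,3) = 120. Together 625.
Add back pairs where two caps are both exceeded: 10 + 35 + 10 + 20 + 4 + 20 = 99.
By inclusion–exclusion the count is 560 − 625 + 99 = 34.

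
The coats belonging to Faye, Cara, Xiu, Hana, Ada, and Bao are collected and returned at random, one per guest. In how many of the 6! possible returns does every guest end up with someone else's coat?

265

Let Aᵢ be the assignments in which guest i gets their own coat. We want the size of the complement of A₁∪…∪A_6.
By inclusion–exclusion this is Σ_{j=0}^{6} (−1)^j C(6,j)·(6−j)!.
Computing: 720 − 720 + 360 − 120 + 30 − 6 + 1 = 265.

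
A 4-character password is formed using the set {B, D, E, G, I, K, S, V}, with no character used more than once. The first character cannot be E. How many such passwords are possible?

1470

The first character has 8−1 = 7 choices (anything except E).
The remaining 3 characters are filled from the other 7 symbols without repetition: 7 × 6 × 5 = 210.
Total: 7 × 210 = 1470.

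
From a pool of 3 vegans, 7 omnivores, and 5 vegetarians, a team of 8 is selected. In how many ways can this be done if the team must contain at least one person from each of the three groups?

5894

Unrestricted: C(15,8) = 6435 ways to pick any 8 of the 15.
Subtract selections that omit an entire group: no vegans → C(12,8) = 495; no omnivores → C(8,8) = 1; no vegetarians → C(10,8) = 45.
Add back selections omitting two groups (i.e. drawn from a single group): C(3,8) + C(7,8) + C(5,8) = 0.
By inclusion–exclusion: 6435 − 541 + 0 = 5894.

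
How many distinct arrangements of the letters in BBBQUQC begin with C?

Fix C in the first position and arrange the remaining 6 letters.
Those 6 letters have B appearing 3 times and Q appearing twice, giving (6)!/(3!·2!) = 60.

60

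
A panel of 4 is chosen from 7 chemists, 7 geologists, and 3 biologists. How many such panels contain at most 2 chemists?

Split by how many chemists are chosen (0 through 2).
Sum: C(7,0)·C(10,4) + C(7,1)·C(10,3) + C(7,2)·C(10,2) = 210 + 840 + 945 = 1995.

1995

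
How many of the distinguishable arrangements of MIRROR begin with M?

With the first slot taken by M, it remains to arrange the other 5 letters (IRROR).
Those 5 letters have R appearing 3 times, giving (5)!/(3!) = 20.

20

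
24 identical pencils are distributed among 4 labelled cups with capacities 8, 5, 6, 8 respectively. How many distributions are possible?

20

By stars and bars, unrestricted non-negative solutions to x_1+…+x_4 = 24 number C(24+3,3) = 2925.
Subtract solutions that violate a single cap (substitute x_i' = x_i − (cap_i+1)): x_1 ≥ 9 gives C(18,3) = 816; x_2 ≥ 6 gives C(21,3) = 1330; x_3 ≥ 7 gives C(20,3) = 1140; x_4 ≥ 9 gives C(18,3) = 816. Together 4102.
Add back pairs where two caps are both exceeded: 220 + 165 + 84 + 364 + 220 + 165 = 1218.
Subtract triples: 10 + 1 + 0 + 10 = 21.
By inclusion–exclusion the count is 2925 − 4102 + 1218 − 21 = 20.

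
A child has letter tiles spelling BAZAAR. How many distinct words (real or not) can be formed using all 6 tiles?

120

BAZAAR has 6 letters with A appearing 3 times.
So there are 6! / (3!) = 120 distinguishable arrangements.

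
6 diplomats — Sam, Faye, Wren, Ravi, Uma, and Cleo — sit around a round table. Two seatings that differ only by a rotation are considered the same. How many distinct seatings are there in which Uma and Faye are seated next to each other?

48

Treat {Uma, Faye} as one unit (2 internal orders) and seat the resulting 5 units around the table: (4)! circular arrangements.
So 2 × (4)! = 2 × 24 = 48.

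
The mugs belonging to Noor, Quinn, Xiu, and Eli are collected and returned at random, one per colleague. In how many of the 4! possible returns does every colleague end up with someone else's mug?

Let Aᵢ be the assignments in which colleague i gets their own mug. We want the size of the complement of A₁∪…∪A_4.
By inclusion–exclusion this is Σ_{j=0}^{4} (−1)^j C(4,j)·(4−j)!.
Computing: 24 − 24 + 12 − 4 + 1 = 9.

9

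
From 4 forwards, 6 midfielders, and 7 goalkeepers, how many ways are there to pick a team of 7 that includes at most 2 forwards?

Split by how many forwards are chosen (0 through 2).
Sum: C(4,0)·C(13,7) + C(4,1)·C(13,6) + C(4,2)·C(13,5) = 1716 + 6864 + 7722 = 16302.

16302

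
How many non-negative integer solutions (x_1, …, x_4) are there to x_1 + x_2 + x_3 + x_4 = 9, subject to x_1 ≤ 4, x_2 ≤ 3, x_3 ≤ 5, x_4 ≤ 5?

90

By stars and bars, unrestricted non-negative solutions to x_1+…+x_4 = 9 number C(9+3,3) = 220.
Subtract solutions that violate a single cap (substitute x_i' = x_i − (cap_i+1)): x_1 ≥ 5 gives C(7,3) = 35; x_2 ≥ 4 gives C(8,3) = 56; x_3 ≥ 6 gives C(6,3) = 20; x_4 ≥ 6 gives C(6,3) = 20. Together 131.
Add back pairs where two caps are both exceeded: 1 + 0 + 0 + 0 + 0 + 0 = 1.
By inclusion–exclusion the count is 220 − 131 + 1 = 90.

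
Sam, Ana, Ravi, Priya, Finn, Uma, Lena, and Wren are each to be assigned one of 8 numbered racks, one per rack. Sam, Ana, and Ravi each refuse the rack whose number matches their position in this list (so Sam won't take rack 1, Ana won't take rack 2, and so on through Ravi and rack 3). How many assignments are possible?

27240

Let Aᵢ (for i ∈ {1, 2, 3}) be the placements that put person i in their forbidden rack. Any j of these fix j positions, leaving (8−j)! ways to fill the rest, and there are C(3,j) ways to pick which j.
By inclusion–exclusion, the number of valid placements is Σ_{j=0}^{3} (−1)^j C(3,j)·(8−j)!.
Computing: 40320 − 15120 + 2160 − 120 = 27240.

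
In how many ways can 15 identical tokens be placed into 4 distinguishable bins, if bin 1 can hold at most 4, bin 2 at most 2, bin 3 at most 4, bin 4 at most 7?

By stars and bars, unrestricted non-negative solutions to x_1+…+x_4 = 15 number C(15+3,3) = 816.
Subtract solutions that violate a single cap (substitute x_i' = x_i − (cap_i+1)): x_1 ≥ 5 gives C(13,3) = 286; x_2 ≥ 3 gives C(15,3) = 455; x_3 ≥ 5 gives C(13,3) = 286; x_4 ≥ 8 gives C(10,3) = 120. Together 1147.
Add back pairs where two caps are both exceeded: 120 + 56 + 10 + 120 + 35 + 10 = 351.
Subtract triples: 10 + 0 + 0 + 0 = 10.
By inclusion–exclusion the count is 816 − 1147 + 351 − 10 = 10.

10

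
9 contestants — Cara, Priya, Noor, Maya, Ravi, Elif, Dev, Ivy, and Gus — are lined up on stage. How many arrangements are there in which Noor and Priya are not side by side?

There are 9! = 362880 arrangements in all. If Noor and Priya are adjacent, merging them into one block gives 2·(8)! = 80640 arrangements.
So 362880 − 80640 = 282240 arrangements keep them apart.

282240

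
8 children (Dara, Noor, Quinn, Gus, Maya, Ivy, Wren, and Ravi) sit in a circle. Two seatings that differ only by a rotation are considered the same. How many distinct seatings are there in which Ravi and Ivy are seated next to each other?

1440

Treat {Ravi, Ivy} as one unit (2 internal orders) and seat the resulting 7 units around the table: (6)! circular arrangements.
So 2 × (6)! = 2 × 720 = 1440.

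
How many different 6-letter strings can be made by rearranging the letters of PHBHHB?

60

PHBHHB has 6 letters with B appearing twice and H appearing 3 times.
The number of distinct arrangements is 6!/(3!·2!) = 720/12 = 60.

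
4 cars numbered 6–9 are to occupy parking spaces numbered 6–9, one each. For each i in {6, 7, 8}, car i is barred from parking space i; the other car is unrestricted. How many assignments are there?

11

Let Aᵢ (for i ∈ {6, 7, 8}) be the placements that put car i in its forbidden parking space. Any j of these fix j positions, leaving (4−j)! ways to fill the rest, and there are C(3,j) ways to pick which j.
By inclusion–exclusion, the number of valid placements is Σ_{j=0}^{3} (−1)^j C(3,j)·(4−j)!.
Computing: 24 − 18 + 6 − 1 = 11.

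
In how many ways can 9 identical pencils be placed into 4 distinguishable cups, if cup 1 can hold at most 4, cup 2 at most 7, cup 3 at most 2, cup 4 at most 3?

By stars and bars, unrestricted non-negative solutions to x_1+…+x_4 = 9 number C(9+3,3) = 220.
Subtract solutions that violate a single cap (substitute x_i' = x_i − (cap_i+1)): x_1 ≥ 5 gives C(7,3) = 35; x_2 ≥ 8 gives C(4,3) = 4; x_3 ≥ 3 gives C(9,3) = 84; x_4 ≥ 4 gives C(8,3) = 56. Together 179.
Add back pairs where two caps are both exceeded: 0 + 4 + 1 + 0 + 0 + 10 = 15.
By inclusion–exclusion the count is 220 − 179 + 15 = 56.

56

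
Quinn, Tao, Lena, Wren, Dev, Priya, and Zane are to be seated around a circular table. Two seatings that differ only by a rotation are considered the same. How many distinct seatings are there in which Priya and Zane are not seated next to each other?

480

All circular seatings of 7 people number (6)! = 720.
Those with Priya next to Zane: fuse the pair into one unit and seat 6 units around a circle — 2·(5)! = 240.
Subtracting, 720 − 240 = 480.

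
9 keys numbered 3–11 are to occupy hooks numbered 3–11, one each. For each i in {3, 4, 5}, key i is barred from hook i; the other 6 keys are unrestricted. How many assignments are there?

Let Aᵢ (for i ∈ {3, 4, 5}) be the placements that put key i in its forbidden hook. Any j of these fix j positions, leaving (9−j)! ways to fill the rest, and there are C(3,j) ways to pick which j.
By inclusion–exclusion, the number of valid placements is Σ_{j=0}^{3} (−1)^j C(3,j)·(9−j)!.
Computing: 362880 − 120960 + 15120 − 720 = 256320.

256320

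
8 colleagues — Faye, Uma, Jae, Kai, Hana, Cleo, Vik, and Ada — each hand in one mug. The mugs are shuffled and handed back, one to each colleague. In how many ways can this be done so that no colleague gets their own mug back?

14833

This is the derangement count D_8: permutations of 8 items with no fixed point.
By inclusion–exclusion this is Σ_{j=0}^{8} (−1)^j C(8,j)·(8−j)!.
Computing: 40320 − 40320 + 20160 − 6720 + 1680 − 336 + 56 − 8 + 1 = 14833.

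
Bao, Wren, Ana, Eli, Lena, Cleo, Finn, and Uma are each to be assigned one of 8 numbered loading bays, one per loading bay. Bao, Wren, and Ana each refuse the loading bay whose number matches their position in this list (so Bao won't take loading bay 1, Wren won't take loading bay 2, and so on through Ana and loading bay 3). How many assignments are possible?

27240

Let Aᵢ (for i ∈ {1, 2, 3}) be the placements that put person i in their forbidden loading bay. Any j of these fix j positions, leaving (8−j)! ways to fill the rest, and there are C(3,j) ways to pick which j.
By inclusion–exclusion, the number of valid placements is Σ_{j=0}^{3} (−1)^j C(3,j)·(8−j)!.
Computing: 40320 − 15120 + 2160 − 120 = 27240.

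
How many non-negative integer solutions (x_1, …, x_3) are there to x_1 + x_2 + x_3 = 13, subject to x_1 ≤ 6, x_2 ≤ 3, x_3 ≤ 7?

10

By stars and bars, unrestricted non-negative solutions to x_1+…+x_3 = 13 number C(13+2,2) = 105.
Subtract solutions that violate a single cap (substitute x_i' = x_i − (cap_i+1)): x_1 ≥ 7 gives C(8,2) = 28; x_2 ≥ 4 gives C(11,2) = 55; x_3 ≥ 8 gives C(7,2) = 21. Together 104.
Add back pairs where two caps are both exceeded: 6 + 0 + 3 = 9.
By inclusion–exclusion the count is 105 − 104 + 9 = 10.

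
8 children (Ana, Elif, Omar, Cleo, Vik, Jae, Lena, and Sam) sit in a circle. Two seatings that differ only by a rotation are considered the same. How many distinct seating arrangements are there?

Around a circle, 8 distinct people have 8!/8 = (7)! = 5040 rotationally distinct seatings.

5040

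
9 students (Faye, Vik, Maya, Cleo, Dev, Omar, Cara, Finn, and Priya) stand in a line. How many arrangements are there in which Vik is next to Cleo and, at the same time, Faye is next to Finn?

20160

Treat {Vik,Cleo} as one block (2 orders) and {Faye,Finn} as another (2 orders).
That leaves 7 units to arrange: 2 × 2 × 7! = 4 × 5040 = 20160.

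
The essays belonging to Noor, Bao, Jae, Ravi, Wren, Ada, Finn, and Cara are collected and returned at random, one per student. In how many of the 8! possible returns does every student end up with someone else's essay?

This is the derangement count D_8: permutations of 8 items with no fixed point.
By inclusion–exclusion this is Σ_{j=0}^{8} (−1)^j C(8,j)·(8−j)!.
Computing: 40320 − 40320 + 20160 − 6720 + 1680 − 336 + 56 − 8 + 1 = 14833.

14833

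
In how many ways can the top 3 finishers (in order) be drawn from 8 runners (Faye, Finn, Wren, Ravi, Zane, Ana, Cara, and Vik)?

336

There are 8 choices for 1st place, 7 for 2nd, and 6 for 3rd.
That gives 8 × 7 × 6 = 336.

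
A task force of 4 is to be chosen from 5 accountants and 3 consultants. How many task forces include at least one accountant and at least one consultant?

65

Unrestricted: C(8,4) = 70 ways to pick any 4 of the 8.
Selections missing a whole group: no accountants → C(3,4) = 0; no consultants → C(5,4) = 5.
Both groups omitted at once is impossible, so 70 − 5 = 65.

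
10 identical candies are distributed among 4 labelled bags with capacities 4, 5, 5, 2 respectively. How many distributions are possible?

Ignoring the caps, the number of non-negative solutions to x_1+…+x_4 = 10 is C(13,3) = 286.
Subtract solutions that violate a single cap (substitute x_i' = x_i − (cap_i+1)): x_1 ≥ 5 gives C(8,3) = 56; x_2 ≥ 6 gives C(7,3) = 35; x_3 ≥ 6 gives C(7,3) = 35; x_4 ≥ 3 gives C(10,3) = 120. Together 246.
Add back pairs where two caps are both exceeded: 0 + 0 + 10 + 0 + 4 + 4 = 18.
By inclusion–exclusion the count is 286 − 246 + 18 = 58.

58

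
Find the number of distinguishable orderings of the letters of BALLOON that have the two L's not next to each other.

900

There are 7!/(2!·2!) = 1260 arrangements of BALLOON in total.
Arrangements with the L's together: treat LL as one letter, giving (6)!/(2!) = 360.
Subtracting, 1260 − 360 = 900 arrangements keep the L's apart.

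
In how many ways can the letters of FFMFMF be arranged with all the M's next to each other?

5

Treat the 2 copies of M as a single block. The multiset to arrange is then {MM, F, F, F, F}, 5 items in all.
That gives (5)!/(4!) = 5 arrangements.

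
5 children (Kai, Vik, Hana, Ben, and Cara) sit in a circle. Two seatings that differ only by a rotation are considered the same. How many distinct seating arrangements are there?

24

Around a circle, 5 distinct people have 5!/5 = (4)! = 24 rotationally distinct seatings.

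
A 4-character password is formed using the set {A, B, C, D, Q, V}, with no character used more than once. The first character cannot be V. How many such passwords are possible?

300

The first character has 6−1 = 5 choices (anything except V).
The remaining 3 characters are filled from the other 5 symbols without repetition: 5 × 4 × 3 = 60.
Total: 5 × 60 = 300.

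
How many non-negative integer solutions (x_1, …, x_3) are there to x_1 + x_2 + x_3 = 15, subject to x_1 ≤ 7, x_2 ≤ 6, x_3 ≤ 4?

Without the upper bounds there are C(17,2) = 136 ways to split 15 among 3 variables.
Subtract solutions that violate a single cap (substitute x_i' = x_i − (cap_i+1)): x_1 ≥ 8 gives C(9,2) = 36; x_2 ≥ 7 gives C(10,2) = 45; x_3 ≥ 5 gives C(12,2) = 66. Together 147.
Add back pairs where two caps are both exceeded: 1 + 6 + 10 = 17.
By inclusion–exclusion the count is 136 − 147 + 17 = 6.

6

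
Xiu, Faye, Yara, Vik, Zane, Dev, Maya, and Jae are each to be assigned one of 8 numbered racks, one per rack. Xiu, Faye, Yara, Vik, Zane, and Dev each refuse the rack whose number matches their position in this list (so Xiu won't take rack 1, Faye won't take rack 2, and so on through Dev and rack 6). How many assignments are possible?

Let Aᵢ (for 1 ≤ i ≤ 6) be the placements that put person i in their forbidden rack. Any j of these fix j positions, leaving (8−j)! ways to fill the rest, and there are C(6,j) ways to pick which j.
By inclusion–exclusion, the number of valid placements is Σ_{j=0}^{6} (−1)^j C(6,j)·(8−j)!.
Computing: 40320 − 30240 + 10800 − 2400 + 360 − 36 + 2 = 18806.

18806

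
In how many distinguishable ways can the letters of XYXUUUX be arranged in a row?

XYXUUUX has 7 letters with U appearing 3 times and X appearing 3 times.
Dividing 7! = 5040 by 3!·3! = 36 for the repeated letters gives 140.

140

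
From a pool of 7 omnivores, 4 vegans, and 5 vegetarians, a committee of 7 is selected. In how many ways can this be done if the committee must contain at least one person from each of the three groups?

10283

With no constraint there are C(16,7) = 11440 possible selections.
Selections missing a whole group: no omnivores → C(9,7) = 36; no vegans → C(12,7) = 792; no vegetarians → C(11,7) = 330.
Add back selections omitting two groups (i.e. drawn from a single group): C(7,7) + C(4,7) + C(5,7) = 1.
By inclusion–exclusion: 11440 − 1158 + 1 = 10283.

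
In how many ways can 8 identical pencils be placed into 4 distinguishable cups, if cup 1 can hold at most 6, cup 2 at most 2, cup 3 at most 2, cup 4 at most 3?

32

Ignoring the caps, the number of non-negative solutions to x_1+…+x_4 = 8 is C(11,3) = 165.
Subtract solutions that violate a single cap (substitute x_i' = x_i − (cap_i+1)): x_1 ≥ 7 gives C(4,3) = 4; x_2 ≥ 3 gives C(8,3) = 56; x_3 ≥ 3 gives C(8,3) = 56; x_4 ≥ 4 gives C(7,3) = 35. Together 151.
Add back pairs where two caps are both exceeded: 0 + 0 + 0 + 10 + 4 + 4 = 18.
By inclusion–exclusion the count is 165 − 151 + 18 = 32.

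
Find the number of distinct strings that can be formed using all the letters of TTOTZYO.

420

Letter multiplicities in TTOTZYO: O×2, T×3, Y×1, Z×1.
Dividing 7! = 5040 by 3!·2! = 12 for the repeated letters gives 420.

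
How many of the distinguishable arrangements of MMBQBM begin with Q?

Fix Q in the first position and arrange the remaining 5 letters.
Those 5 letters have B appearing twice and M appearing 3 times, giving (5)!/(3!·2!) = 10.

10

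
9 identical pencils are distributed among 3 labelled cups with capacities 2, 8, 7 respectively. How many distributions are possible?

23

Ignoring the caps, the number of non-negative solutions to x_1+…+x_3 = 9 is C(11,2) = 55.
Subtract solutions that violate a single cap (substitute x_i' = x_i − (cap_i+1)): x_1 ≥ 3 gives C(8,2) = 28; x_2 ≥ 9 gives C(2,2) = 1; x_3 ≥ 8 gives C(3,2) = 3. Together 32.
No two caps can be exceeded simultaneously, so the pair terms are all 0.
By inclusion–exclusion the count is 55 − 32 + 0 = 23.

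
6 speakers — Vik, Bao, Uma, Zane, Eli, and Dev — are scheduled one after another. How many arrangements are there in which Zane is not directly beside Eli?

480

There are 6! = 720 arrangements in all. If Zane and Eli are adjacent, merging them into one block gives 2·(5)! = 240 arrangements.
Complementary counting: 720 − 240 = 480.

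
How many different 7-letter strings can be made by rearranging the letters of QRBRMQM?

The 7 letters of QRBRMQM have repeats: M appearing twice, Q appearing twice, and R appearing twice.
The number of distinct arrangements is 7!/(2!·2!·2!) = 5040/8 = 630.

630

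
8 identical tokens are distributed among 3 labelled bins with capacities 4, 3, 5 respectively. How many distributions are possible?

14

Without the upper bounds there are C(10,2) = 45 ways to split 8 among 3 bins.
Subtract solutions that violate a single cap (substitute x_i' = x_i − (cap_i+1)): x_1 ≥ 5 gives C(5,2) = 10; x_2 ≥ 4 gives C(6,2) = 15; x_3 ≥ 6 gives C(4,2) = 6. Together 31.
No two caps can be exceeded simultaneously, so the pair terms are all 0.
By inclusion–exclusion the count is 45 − 31 + 0 = 14.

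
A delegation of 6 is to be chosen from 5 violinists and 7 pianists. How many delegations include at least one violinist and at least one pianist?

With no constraint there are C(12,6) = 924 possible selections.
Subtract selections that omit an entire group: no violinists → C(7,6) = 7; no pianists → C(5,6) = 0.
Both groups omitted at once is impossible, so 924 − 7 = 917.

917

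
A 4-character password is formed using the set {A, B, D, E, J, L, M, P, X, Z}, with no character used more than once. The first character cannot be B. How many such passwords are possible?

4536

The first character has 10−1 = 9 choices (anything except B).
The remaining 3 characters are filled from the other 9 symbols without repetition: 9 × 8 × 7 = 504.
Total: 9 × 504 = 4536.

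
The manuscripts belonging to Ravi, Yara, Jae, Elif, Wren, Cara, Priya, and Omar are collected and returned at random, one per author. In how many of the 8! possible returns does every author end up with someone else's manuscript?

This is the derangement count D_8: permutations of 8 items with no fixed point.
By inclusion–exclusion this is Σ_{j=0}^{8} (−1)^j C(8,j)·(8−j)!.
Computing: 40320 − 40320 + 20160 − 6720 + 1680 − 336 + 56 − 8 + 1 = 14833.

14833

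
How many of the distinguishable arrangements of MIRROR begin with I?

20

With the first slot taken by I, it remains to arrange the other 5 letters (MRROR).
Those 5 letters have R appearing 3 times, giving (5)!/(3!) = 20.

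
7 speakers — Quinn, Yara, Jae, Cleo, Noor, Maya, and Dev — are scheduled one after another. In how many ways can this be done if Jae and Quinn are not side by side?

3600

Of the 7! = 5040 arrangements, those with Jae and Quinn adjacent number 2 × 6! = 1440 (treat the pair as a block with 2 internal orders).
So 5040 − 1440 = 3600 arrangements keep them apart.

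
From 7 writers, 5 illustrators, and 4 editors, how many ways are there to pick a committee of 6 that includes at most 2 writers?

Split by how many writers are chosen (0 through 2).
Sum: C(7,0)·C(9,6) + C(7,1)·C(9,5) + C(7,2)·C(9,4) = 84 + 882 + 2646 = 3612.

3612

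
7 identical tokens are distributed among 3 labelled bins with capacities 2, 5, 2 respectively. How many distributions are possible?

Without the upper bounds there are C(9,2) = 36 ways to split 7 among 3 bins.
Subtract solutions that violate a single cap (substitute x_i' = x_i − (cap_i+1)): x_1 ≥ 3 gives C(6,2) = 15; x_2 ≥ 6 gives C(3,2) = 3; x_3 ≥ 3 gives C(6,2) = 15. Together 33.
Add back pairs where two caps are both exceeded: 0 + 3 + 0 = 3.
By inclusion–exclusion the count is 36 − 33 + 3 = 6.

6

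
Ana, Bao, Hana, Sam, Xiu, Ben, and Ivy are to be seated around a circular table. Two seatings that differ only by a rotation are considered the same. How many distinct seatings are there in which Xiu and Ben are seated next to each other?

240

Glue Xiu and Ben into a block (2 internal orders). Seating 6 units around a circle gives (5)! arrangements.
So 2 × (5)! = 2 × 120 = 240.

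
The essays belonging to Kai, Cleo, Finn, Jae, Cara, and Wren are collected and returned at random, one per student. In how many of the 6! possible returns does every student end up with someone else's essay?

Let Aᵢ be the assignments in which student i gets their own essay. We want the size of the complement of A₁∪…∪A_6.
By inclusion–exclusion this is Σ_{j=0}^{6} (−1)^j C(6,j)·(6−j)!.
Computing: 720 − 720 + 360 − 120 + 30 − 6 + 1 = 265.

265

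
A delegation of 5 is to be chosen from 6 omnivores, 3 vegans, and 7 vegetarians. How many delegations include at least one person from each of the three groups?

2730

Unrestricted: C(16,5) = 4368 ways to pick any 5 of the 16.
Selections missing a whole group: no omnivores → C(10,5) = 252; no vegans → C(13,5) = 1287; no vegetarians → C(9,5) = 126.
Add back selections omitting two groups (i.e. drawn from a single group): C(6,5) + C(3,5) + C(7,5) = 27.
By inclusion–exclusion: 4368 − 1665 + 27 = 2730.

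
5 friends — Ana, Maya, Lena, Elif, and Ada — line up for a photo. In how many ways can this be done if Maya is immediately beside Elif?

48

Glue Maya and Elif into one block (2 internal orders), leaving 4 units to arrange in a row.
That gives 2 × 4! = 2 × 24 = 48.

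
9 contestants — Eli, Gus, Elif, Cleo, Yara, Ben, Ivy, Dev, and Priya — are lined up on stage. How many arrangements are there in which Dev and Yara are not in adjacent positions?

Of the 9! = 362880 arrangements, those with Dev and Yara adjacent number 2 × 8! = 80640 (treat the pair as a block with 2 internal orders).
So 362880 − 80640 = 282240 arrangements keep them apart.

282240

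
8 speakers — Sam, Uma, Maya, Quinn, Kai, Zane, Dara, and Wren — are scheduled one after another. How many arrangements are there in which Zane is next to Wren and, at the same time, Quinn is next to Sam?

2880

Treat {Zane,Wren} as one block (2 orders) and {Quinn,Sam} as another (2 orders).
That leaves 6 units to arrange: 2 × 2 × 6! = 4 × 720 = 2880.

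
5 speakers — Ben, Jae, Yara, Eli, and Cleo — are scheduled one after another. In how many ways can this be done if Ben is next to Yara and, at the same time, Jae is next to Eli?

Treat {Ben,Yara} as one block (2 orders) and {Jae,Eli} as another (2 orders).
That leaves 3 units to arrange: 2 × 2 × 3! = 4 × 6 = 24.

24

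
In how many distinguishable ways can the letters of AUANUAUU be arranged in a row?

AUANUAUU has 8 letters with A appearing 3 times and U appearing 4 times.
So there are 8! / (4!·3!) = 280 distinguishable arrangements.

280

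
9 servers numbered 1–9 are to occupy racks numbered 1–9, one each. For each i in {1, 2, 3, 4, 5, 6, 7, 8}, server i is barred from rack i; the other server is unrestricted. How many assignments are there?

148329

Let Aᵢ (for 1 ≤ i ≤ 8) be the placements that put server i in its forbidden rack. Any j of these fix j positions, leaving (9−j)! ways to fill the rest, and there are C(8,j) ways to pick which j.
By inclusion–exclusion, the number of valid placements is Σ_{j=0}^{8} (−1)^j C(8,j)·(9−j)!.
Computing: 362880 − 322560 + 141120 − 40320 + 8400 − 1344 + 168 − 16 + 1 = 148329.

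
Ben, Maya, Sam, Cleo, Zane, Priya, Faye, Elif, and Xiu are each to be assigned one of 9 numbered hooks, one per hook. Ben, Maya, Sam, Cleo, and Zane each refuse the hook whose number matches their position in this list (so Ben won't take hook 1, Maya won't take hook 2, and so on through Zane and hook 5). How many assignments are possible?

Let Aᵢ (for 1 ≤ i ≤ 5) be the placements that put person i in their forbidden hook. Any j of these fix j positions, leaving (9−j)! ways to fill the rest, and there are C(5,j) ways to pick which j.
By inclusion–exclusion, the number of valid placements is Σ_{j=0}^{5} (−1)^j C(5,j)·(9−j)!.
Computing: 362880 − 201600 + 50400 − 7200 + 600 − 24 = 205056.

205056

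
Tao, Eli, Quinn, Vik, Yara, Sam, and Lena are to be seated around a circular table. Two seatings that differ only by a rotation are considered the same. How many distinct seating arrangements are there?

720

Around a circle, 7 distinct people have 7!/7 = (6)! = 720 rotationally distinct seatings.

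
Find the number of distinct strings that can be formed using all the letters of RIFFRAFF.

840

The 8 letters of RIFFRAFF have repeats: F appearing 4 times and R appearing twice.
Dividing 8! = 40320 by 4!·2! = 48 for the repeated letters gives 840.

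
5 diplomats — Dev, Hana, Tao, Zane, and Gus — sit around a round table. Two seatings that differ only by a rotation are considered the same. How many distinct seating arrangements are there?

Fix one person's seat to break rotational symmetry; the remaining 4 people can be arranged in (4)! = 24 ways.

24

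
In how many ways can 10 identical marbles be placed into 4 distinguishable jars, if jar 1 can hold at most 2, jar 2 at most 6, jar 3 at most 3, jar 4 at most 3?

29

By stars and bars, unrestricted non-negative solutions to x_1+…+x_4 = 10 number C(10+3,3) = 286.
Subtract solutions that violate a single cap (substitute x_i' = x_i − (cap_i+1)): x_1 ≥ 3 gives C(10,3) = 120; x_2 ≥ 7 gives C(6,3) = 20; x_3 ≥ 4 gives C(9,3) = 84; x_4 ≥ 4 gives C(9,3) = 84. Together 308.
Add back pairs where two caps are both exceeded: 1 + 20 + 20 + 0 + 0 + 10 = 51.
By inclusion–exclusion the count is 286 − 308 + 51 = 29.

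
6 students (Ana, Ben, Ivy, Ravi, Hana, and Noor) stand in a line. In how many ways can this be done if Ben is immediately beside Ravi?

Glue Ben and Ravi into one block (2 internal orders), leaving 5 units to arrange in a row.
So the count is 2·(5)! = 240.

240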